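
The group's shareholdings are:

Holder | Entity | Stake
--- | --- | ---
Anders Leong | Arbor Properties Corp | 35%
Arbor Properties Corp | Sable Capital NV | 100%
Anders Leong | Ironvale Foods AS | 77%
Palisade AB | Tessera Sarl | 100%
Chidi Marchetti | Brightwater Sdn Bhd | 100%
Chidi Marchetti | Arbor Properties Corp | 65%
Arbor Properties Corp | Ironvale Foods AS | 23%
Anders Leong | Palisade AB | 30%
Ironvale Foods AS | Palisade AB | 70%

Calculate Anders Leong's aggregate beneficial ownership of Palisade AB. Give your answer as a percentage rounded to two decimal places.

Anders reaches Palisade along 3 paths.
Direct stake: 30% = 30%.
Via Arbor → Ironvale: 35% × 23% × 70% = 5.635%.
Via Ironvale: 77% × 70% = 53.9%.
Total: 30% + 5.635% + 53.9% = 89.535%.
Rounded: 89.54%.

89.54%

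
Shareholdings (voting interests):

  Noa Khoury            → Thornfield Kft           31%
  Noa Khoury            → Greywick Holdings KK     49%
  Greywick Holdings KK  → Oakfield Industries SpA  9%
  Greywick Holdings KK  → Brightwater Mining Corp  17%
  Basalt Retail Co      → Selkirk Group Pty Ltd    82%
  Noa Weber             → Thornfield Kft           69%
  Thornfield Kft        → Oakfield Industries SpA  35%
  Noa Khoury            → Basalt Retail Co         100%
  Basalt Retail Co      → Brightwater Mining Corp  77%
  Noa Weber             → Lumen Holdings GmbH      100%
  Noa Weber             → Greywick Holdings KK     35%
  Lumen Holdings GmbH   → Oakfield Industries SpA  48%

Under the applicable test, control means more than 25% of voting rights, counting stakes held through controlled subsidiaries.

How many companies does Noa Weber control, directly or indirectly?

Noa Weber holds 35% of Greywick, so Noa Weber controls Greywick.
Noa Weber holds 69% of Thornfield, so Noa Weber controls Thornfield.
Noa Weber holds 100% of Lumen, so Noa Weber controls Lumen.
Greywick and Lumen and Thornfield together hold 9% + 48% + 35% = 92% of Oakfield, so Noa Weber controls Oakfield.
No other company's threshold is met.
Noa Weber controls 4 companies.

4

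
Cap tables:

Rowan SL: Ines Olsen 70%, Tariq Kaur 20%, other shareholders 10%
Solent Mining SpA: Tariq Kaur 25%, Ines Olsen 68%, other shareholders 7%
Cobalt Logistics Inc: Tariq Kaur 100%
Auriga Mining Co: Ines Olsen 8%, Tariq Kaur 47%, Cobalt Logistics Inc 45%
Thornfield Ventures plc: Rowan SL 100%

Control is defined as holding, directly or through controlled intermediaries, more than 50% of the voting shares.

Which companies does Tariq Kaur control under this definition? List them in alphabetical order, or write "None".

Tariq holds 100% of Cobalt, so Tariq controls Cobalt.
Tariq and Cobalt together hold 47% + 45% = 92% of Auriga, so Tariq controls Auriga.
No other company's threshold is met.

Auriga Mining Co, Cobalt Logistics Inc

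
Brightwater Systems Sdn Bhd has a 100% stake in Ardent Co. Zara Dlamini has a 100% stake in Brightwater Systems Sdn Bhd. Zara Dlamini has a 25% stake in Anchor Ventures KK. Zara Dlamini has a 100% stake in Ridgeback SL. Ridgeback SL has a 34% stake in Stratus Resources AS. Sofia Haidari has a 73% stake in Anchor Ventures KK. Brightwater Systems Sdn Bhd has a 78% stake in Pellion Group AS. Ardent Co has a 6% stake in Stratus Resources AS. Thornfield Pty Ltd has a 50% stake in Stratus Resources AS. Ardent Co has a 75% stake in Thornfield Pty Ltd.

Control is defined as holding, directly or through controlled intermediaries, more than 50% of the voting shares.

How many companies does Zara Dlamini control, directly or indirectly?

Zara holds 100% of Brightwater, so Zara controls Brightwater.
Brightwater holds 78% of Pellion, so Zara controls Pellion.
Brightwater holds 100% of Ardent, so Zara controls Ardent.
Ardent holds 75% of Thornfield, so Zara controls Thornfield.
Zara holds 100% of Ridgeback, so Zara controls Ridgeback.
Thornfield and Ridgeback and Ardent together hold 50% + 34% + 6% = 90% of Stratus, so Zara controls Stratus.
No other company's threshold is met.
Zara controls 6 companies.

6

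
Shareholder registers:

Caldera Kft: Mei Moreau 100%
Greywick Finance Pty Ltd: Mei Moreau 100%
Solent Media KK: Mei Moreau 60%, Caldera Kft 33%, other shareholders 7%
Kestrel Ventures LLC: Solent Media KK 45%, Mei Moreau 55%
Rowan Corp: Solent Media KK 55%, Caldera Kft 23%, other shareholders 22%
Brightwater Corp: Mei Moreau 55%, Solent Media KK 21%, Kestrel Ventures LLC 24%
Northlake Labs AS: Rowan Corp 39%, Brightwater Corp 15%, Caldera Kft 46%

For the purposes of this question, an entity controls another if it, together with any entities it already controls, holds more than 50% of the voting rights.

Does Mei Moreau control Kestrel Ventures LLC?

Mei holds 100% of Caldera, so Mei controls Caldera.
Mei and Caldera together hold 60% + 33% = 93% of Solent, so Mei controls Solent.
Solent and Mei together hold 45% + 55% = 100% of Kestrel, so Mei controls Kestrel.

Yes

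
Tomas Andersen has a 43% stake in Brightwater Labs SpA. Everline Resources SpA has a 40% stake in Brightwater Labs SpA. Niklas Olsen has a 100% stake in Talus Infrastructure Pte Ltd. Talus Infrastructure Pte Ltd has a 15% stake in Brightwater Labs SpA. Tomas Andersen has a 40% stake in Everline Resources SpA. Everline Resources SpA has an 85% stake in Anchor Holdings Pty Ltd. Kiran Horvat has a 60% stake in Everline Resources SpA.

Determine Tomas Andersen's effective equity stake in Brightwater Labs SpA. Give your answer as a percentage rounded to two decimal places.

59.00%

Tomas reaches Brightwater along 2 paths.
Via Everline: 40% × 40% = 16%.
Direct stake: 43% = 43%.
Total: 16% + 43% = 59%.
Rounded: 59.00%.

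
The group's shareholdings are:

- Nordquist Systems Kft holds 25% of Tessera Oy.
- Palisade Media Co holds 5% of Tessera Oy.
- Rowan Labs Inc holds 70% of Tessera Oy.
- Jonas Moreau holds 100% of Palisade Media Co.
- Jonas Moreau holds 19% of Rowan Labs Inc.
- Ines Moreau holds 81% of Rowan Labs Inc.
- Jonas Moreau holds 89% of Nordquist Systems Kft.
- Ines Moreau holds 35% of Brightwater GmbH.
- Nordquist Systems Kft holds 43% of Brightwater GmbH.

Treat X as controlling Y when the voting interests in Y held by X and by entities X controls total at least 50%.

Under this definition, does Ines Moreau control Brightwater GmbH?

Ines holds 81% of Rowan, so Ines controls Rowan.
Rowan holds 70% of Tessera, so Ines controls Tessera.
In Brightwater, Ines's side holds only 35%, not ≥ 50%.
So Ines does not control Brightwater.

No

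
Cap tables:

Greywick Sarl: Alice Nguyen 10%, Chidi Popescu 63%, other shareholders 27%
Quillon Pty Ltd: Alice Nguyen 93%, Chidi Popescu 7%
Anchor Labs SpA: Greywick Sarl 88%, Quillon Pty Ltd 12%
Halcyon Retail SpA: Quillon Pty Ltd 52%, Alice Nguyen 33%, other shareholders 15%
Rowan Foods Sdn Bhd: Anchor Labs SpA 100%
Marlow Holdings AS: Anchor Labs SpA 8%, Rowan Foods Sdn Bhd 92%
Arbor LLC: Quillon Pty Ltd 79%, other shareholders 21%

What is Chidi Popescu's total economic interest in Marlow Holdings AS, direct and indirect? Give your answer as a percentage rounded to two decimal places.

56.28%

Chidi reaches Marlow along 4 paths.
Via Greywick → Anchor: 63% × 88% × 8% = 4.4352%.
Via Quillon → Anchor: 7% × 12% × 8% = 0.0672%.
Via Greywick → Anchor → Rowan: 63% × 88% × 100% × 92% = 51.0048%.
Via Quillon → Anchor → Rowan: 7% × 12% × 100% × 92% = 0.7728%.
Total: 4.4352% + 0.0672% + 51.0048% + 0.7728% = 56.28%.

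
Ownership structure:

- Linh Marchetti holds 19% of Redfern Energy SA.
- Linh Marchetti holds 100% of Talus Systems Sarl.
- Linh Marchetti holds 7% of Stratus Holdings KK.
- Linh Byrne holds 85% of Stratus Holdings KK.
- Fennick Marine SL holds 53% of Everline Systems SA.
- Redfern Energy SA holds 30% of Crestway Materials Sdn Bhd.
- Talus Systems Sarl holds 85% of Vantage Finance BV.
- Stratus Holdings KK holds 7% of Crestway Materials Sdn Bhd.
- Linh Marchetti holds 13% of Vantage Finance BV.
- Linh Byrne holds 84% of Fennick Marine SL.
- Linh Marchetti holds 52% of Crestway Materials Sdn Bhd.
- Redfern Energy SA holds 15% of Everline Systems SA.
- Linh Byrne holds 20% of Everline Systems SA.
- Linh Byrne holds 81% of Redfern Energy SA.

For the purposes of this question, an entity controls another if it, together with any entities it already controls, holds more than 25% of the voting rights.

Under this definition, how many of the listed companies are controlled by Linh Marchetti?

Linh Marchetti holds 100% of Talus, so Linh Marchetti controls Talus.
Linh Marchetti and Talus together hold 13% + 85% = 98% of Vantage, so Linh Marchetti controls Vantage.
Linh Marchetti holds 52% of Crestway, so Linh Marchetti controls Crestway.
No other company's threshold is met.
Linh Marchetti controls 3 companies.

3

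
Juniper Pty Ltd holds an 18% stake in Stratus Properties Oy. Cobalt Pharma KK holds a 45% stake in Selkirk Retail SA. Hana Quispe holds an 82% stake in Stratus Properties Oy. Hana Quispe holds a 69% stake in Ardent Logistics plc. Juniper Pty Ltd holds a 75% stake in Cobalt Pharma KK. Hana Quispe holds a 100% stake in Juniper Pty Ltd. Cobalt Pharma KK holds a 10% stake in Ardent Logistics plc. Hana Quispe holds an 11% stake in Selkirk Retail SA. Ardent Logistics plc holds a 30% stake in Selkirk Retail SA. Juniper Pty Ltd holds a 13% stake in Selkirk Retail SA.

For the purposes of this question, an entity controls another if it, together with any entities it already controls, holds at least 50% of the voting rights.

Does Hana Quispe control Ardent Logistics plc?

Yes

Hana holds 100% of Juniper, so Hana controls Juniper.
Juniper holds 75% of Cobalt, so Hana controls Cobalt.
Hana and Cobalt together hold 69% + 10% = 79% of Ardent, so Hana controls Ardent.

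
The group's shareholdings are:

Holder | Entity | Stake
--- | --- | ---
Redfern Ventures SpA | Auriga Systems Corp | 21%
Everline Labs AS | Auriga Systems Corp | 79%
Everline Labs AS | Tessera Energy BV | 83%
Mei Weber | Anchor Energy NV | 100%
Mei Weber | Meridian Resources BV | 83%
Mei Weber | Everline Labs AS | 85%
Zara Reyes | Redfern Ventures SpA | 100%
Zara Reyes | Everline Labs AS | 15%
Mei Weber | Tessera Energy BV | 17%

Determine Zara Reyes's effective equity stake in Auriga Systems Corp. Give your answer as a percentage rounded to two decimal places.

Zara reaches Auriga along 2 paths.
Via Everline: 15% × 79% = 11.85%.
Via Redfern: 100% × 21% = 21%.
Total: 11.85% + 21% = 32.85%.

32.85%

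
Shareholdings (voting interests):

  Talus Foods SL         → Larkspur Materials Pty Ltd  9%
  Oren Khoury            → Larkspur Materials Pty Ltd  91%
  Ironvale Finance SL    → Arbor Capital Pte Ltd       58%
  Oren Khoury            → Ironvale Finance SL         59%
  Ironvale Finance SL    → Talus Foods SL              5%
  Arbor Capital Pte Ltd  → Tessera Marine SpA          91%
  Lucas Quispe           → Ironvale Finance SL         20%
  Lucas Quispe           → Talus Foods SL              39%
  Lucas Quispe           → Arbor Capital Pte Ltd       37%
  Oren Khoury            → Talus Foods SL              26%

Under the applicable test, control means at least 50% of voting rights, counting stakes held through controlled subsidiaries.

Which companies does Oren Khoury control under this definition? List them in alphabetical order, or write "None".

Arbor Capital Pte Ltd, Ironvale Finance SL, Larkspur Materials Pty Ltd, Tessera Marine SpA

Oren holds 59% of Ironvale, so Oren controls Ironvale.
Ironvale holds 58% of Arbor, so Oren controls Arbor.
Arbor holds 91% of Tessera, so Oren controls Tessera.
Oren holds 91% of Larkspur, so Oren controls Larkspur.
No other company's threshold is met.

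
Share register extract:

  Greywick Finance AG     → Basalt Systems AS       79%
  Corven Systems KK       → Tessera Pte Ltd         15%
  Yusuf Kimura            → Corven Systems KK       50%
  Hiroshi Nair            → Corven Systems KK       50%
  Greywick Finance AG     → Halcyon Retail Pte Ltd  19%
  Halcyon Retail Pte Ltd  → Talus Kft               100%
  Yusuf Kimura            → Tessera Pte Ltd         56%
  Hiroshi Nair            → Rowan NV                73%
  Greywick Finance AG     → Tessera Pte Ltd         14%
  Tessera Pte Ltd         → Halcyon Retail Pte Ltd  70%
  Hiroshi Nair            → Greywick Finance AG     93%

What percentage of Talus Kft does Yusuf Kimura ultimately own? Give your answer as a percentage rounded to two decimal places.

44.45%

Yusuf reaches Talus along 2 paths.
Via Corven → Tessera → Halcyon: 50% × 15% × 70% × 100% = 5.25%.
Via Tessera → Halcyon: 56% × 70% × 100% = 39.2%.
Total: 5.25% + 39.2% = 44.45%.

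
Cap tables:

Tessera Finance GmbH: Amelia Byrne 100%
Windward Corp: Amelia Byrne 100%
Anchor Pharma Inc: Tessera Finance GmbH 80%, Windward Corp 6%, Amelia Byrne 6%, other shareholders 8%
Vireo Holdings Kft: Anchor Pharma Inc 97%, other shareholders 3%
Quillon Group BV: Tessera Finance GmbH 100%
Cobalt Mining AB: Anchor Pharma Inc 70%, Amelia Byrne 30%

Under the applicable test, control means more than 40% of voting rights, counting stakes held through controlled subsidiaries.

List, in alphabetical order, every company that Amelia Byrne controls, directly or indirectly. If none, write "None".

Amelia holds 100% of Tessera, so Amelia controls Tessera.
Amelia holds 100% of Windward, so Amelia controls Windward.
Tessera and Windward and Amelia together hold 80% + 6% + 6% = 92% of Anchor, so Amelia controls Anchor.
Anchor holds 97% of Vireo, so Amelia controls Vireo.
Tessera holds 100% of Quillon, so Amelia controls Quillon.
Anchor and Amelia together hold 70% + 30% = 100% of Cobalt, so Amelia controls Cobalt.

Anchor Pharma Inc, Cobalt Mining AB, Quillon Group BV, Tessera Finance GmbH, Vireo Holdings Kft, Windward Corp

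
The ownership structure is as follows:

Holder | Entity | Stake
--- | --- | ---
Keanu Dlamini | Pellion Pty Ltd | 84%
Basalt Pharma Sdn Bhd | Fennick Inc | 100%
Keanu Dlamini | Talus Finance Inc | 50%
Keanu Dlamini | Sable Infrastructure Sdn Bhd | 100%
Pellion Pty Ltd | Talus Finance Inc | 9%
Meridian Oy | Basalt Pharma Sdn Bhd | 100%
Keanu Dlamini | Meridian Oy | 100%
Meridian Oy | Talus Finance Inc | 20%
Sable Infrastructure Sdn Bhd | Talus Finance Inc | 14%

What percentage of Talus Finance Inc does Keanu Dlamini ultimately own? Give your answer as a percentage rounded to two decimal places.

Keanu reaches Talus along 4 paths.
Via Meridian: 100% × 20% = 20%.
Direct stake: 50% = 50%.
Via Pellion: 84% × 9% = 7.56%.
Via Sable: 100% × 14% = 14%.
Total: 20% + 50% + 7.56% + 14% = 91.56%.

91.56%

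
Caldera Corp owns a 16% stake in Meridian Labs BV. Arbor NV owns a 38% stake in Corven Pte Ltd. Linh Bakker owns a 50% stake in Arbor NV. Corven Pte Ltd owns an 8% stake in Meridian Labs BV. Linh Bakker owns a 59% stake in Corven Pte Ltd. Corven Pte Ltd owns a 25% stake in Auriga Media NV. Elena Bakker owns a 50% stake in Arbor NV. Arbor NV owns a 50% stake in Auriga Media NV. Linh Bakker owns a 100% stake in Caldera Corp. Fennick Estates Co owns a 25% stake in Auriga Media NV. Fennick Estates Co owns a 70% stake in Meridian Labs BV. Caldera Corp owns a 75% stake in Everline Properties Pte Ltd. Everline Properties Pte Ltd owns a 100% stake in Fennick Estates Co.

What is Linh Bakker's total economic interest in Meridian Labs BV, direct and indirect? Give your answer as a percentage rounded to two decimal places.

Linh reaches Meridian along 4 paths.
Via Corven: 59% × 8% = 4.72%.
Via Arbor → Corven: 50% × 38% × 8% = 1.52%.
Via Caldera → Everline → Fennick: 100% × 75% × 100% × 70% = 52.5%.
Via Caldera: 100% × 16% = 16%.
Total: 4.72% + 1.52% + 52.5% + 16% = 74.74%.

74.74%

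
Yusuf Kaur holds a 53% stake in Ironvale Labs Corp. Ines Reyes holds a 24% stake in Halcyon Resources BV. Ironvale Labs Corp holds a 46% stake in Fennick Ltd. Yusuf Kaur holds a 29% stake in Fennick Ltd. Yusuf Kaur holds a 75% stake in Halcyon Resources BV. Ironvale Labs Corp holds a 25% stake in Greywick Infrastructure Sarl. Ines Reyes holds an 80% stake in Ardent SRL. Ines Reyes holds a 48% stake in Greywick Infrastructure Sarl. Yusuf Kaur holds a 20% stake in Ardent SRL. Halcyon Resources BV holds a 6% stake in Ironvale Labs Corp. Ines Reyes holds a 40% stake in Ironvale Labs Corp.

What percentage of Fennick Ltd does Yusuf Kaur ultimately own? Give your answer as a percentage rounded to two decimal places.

Yusuf reaches Fennick along 3 paths.
Direct stake: 29% = 29%.
Via Ironvale: 53% × 46% = 24.38%.
Via Halcyon → Ironvale: 75% × 6% × 46% = 2.07%.
Total: 29% + 24.38% + 2.07% = 55.45%.

55.45%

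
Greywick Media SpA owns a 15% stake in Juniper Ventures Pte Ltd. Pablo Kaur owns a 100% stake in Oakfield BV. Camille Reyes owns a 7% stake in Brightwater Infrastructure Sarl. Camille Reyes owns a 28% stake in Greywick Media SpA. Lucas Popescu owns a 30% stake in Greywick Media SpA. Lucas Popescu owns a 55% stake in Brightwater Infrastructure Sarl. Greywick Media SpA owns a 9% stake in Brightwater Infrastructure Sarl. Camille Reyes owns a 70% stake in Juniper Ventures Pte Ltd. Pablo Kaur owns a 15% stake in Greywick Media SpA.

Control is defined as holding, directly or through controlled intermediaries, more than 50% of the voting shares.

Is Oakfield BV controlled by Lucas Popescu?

Lucas holds 55% of Brightwater, so Lucas controls Brightwater.
Neither Lucas nor any entity Lucas controls holds any voting interest in Oakfield.
So Lucas does not control Oakfield.

No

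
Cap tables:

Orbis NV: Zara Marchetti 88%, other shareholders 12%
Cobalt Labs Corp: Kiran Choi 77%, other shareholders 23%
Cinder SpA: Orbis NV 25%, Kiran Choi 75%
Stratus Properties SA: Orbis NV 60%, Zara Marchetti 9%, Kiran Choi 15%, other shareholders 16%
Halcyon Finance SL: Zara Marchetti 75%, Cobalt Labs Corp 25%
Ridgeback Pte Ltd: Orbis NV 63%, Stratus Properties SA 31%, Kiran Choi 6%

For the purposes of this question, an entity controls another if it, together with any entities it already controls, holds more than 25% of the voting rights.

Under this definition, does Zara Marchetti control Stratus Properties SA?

Yes

Zara holds 88% of Orbis, so Zara controls Orbis.
Orbis and Zara together hold 60% + 9% = 69% of Stratus, so Zara controls Stratus.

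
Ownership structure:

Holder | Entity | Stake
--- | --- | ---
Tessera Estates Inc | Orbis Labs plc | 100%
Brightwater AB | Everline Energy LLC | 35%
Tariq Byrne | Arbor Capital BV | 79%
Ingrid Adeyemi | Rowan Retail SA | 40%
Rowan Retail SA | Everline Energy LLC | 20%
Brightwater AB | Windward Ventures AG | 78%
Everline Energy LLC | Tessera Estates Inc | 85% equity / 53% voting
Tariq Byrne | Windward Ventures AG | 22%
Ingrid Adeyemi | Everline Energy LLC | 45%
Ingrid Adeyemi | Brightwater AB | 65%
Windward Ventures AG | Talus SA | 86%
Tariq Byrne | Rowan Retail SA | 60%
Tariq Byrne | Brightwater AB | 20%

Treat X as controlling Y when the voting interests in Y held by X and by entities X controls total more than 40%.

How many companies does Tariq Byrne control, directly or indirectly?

2

Tariq holds 60% of Rowan, so Tariq controls Rowan.
Tariq holds 79% of Arbor, so Tariq controls Arbor.
No other company's threshold is met.
Tariq controls 2 companies.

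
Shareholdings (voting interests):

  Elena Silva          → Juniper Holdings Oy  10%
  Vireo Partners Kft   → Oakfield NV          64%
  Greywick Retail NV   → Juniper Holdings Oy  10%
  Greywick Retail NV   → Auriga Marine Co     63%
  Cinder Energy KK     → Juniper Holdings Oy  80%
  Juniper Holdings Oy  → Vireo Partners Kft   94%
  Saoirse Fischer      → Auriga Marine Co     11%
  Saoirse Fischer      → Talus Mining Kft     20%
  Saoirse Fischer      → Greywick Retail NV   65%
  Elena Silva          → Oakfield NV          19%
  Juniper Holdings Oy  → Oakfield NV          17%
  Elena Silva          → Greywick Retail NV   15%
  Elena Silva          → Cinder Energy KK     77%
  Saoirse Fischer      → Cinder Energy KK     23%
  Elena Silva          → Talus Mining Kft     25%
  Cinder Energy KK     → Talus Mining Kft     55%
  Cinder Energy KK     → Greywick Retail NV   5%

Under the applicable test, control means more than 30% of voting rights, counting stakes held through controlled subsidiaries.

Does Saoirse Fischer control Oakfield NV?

Saoirse holds 65% of Greywick, so Saoirse controls Greywick.
Saoirse and Greywick together hold 11% + 63% = 74% of Auriga, so Saoirse controls Auriga.
Neither Saoirse nor any entity Saoirse controls holds any voting interest in Oakfield.
So Saoirse does not control Oakfield.

No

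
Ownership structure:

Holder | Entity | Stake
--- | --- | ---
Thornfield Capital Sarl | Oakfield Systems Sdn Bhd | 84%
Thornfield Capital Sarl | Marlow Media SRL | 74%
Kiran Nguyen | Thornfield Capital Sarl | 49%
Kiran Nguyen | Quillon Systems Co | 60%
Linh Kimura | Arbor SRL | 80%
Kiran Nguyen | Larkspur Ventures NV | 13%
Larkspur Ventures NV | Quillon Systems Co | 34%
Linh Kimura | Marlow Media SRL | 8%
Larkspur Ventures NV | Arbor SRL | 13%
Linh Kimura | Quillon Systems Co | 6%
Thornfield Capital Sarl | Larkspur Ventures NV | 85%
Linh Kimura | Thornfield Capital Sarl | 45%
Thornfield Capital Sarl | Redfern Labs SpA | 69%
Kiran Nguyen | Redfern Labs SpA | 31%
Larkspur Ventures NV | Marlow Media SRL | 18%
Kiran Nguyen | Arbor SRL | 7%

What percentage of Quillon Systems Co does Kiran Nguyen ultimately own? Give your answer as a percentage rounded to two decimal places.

78.58%

Kiran reaches Quillon along 3 paths.
Via Thornfield → Larkspur: 49% × 85% × 34% = 14.161%.
Via Larkspur: 13% × 34% = 4.42%.
Direct stake: 60% = 60%.
Total: 14.161% + 4.42% + 60% = 78.581%.
Rounded: 78.58%.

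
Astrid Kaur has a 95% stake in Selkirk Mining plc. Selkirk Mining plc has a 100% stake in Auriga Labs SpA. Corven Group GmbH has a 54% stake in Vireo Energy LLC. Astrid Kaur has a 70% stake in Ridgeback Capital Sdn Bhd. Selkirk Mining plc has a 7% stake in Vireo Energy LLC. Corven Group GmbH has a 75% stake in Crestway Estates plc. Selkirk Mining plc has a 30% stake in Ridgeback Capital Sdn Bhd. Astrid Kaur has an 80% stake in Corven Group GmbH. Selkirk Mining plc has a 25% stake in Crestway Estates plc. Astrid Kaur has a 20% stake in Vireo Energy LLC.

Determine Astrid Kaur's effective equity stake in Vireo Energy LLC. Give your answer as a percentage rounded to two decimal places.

Astrid reaches Vireo along 3 paths.
Direct stake: 20% = 20%.
Via Corven: 80% × 54% = 43.2%.
Via Selkirk: 95% × 7% = 6.65%.
Total: 20% + 43.2% + 6.65% = 69.85%.

69.85%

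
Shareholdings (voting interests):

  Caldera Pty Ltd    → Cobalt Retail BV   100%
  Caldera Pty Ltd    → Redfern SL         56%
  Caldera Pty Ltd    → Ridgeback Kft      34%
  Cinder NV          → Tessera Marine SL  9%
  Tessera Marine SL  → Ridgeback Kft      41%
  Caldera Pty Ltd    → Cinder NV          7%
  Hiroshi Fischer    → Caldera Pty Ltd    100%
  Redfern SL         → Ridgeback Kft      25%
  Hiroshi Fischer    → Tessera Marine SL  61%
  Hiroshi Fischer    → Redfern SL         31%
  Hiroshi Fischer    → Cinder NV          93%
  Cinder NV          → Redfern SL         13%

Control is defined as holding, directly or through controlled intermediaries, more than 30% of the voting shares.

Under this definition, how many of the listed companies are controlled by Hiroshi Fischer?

6

Hiroshi holds 100% of Caldera, so Hiroshi controls Caldera.
Caldera and Hiroshi together hold 7% + 93% = 100% of Cinder, so Hiroshi controls Cinder.
Cinder and Hiroshi and Caldera together hold 13% + 31% + 56% = 100% of Redfern, so Hiroshi controls Redfern.
Hiroshi and Cinder together hold 61% + 9% = 70% of Tessera, so Hiroshi controls Tessera.
Redfern and Tessera and Caldera together hold 25% + 41% + 34% = 100% of Ridgeback, so Hiroshi controls Ridgeback.
Caldera holds 100% of Cobalt, so Hiroshi controls Cobalt.
Hiroshi controls 6 companies.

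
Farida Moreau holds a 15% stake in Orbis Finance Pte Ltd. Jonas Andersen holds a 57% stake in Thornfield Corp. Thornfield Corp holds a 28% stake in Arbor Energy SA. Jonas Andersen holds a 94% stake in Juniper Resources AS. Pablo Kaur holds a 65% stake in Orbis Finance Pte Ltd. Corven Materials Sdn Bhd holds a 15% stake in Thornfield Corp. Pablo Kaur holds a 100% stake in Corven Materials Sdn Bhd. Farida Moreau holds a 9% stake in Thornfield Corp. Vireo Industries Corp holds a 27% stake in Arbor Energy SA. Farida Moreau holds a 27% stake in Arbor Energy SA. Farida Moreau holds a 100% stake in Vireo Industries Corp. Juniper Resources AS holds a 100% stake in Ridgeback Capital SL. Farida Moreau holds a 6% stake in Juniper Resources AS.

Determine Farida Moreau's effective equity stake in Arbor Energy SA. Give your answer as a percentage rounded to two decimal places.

56.52%

Farida reaches Arbor along 3 paths.
Via Vireo: 100% × 27% = 27%.
Direct stake: 27% = 27%.
Via Thornfield: 9% × 28% = 2.52%.
Total: 27% + 27% + 2.52% = 56.52%.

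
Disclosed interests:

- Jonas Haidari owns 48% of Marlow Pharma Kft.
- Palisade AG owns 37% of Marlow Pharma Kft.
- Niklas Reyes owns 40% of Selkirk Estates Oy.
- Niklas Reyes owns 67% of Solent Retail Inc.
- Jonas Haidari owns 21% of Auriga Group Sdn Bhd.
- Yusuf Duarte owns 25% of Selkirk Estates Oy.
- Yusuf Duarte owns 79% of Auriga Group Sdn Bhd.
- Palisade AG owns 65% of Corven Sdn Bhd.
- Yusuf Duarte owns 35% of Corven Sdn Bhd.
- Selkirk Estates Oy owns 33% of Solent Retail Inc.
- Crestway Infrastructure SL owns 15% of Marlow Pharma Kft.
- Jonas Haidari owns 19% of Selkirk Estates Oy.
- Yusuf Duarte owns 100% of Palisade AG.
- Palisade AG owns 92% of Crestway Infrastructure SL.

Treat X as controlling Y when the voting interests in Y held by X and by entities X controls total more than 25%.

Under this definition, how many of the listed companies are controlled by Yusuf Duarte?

Yusuf holds 100% of Palisade, so Yusuf controls Palisade.
Palisade holds 92% of Crestway, so Yusuf controls Crestway.
Yusuf and Palisade together hold 35% + 65% = 100% of Corven, so Yusuf controls Corven.
Yusuf holds 79% of Auriga, so Yusuf controls Auriga.
Palisade and Crestway together hold 37% + 15% = 52% of Marlow, so Yusuf controls Marlow.
No other company's threshold is met.
Yusuf controls 5 companies.

5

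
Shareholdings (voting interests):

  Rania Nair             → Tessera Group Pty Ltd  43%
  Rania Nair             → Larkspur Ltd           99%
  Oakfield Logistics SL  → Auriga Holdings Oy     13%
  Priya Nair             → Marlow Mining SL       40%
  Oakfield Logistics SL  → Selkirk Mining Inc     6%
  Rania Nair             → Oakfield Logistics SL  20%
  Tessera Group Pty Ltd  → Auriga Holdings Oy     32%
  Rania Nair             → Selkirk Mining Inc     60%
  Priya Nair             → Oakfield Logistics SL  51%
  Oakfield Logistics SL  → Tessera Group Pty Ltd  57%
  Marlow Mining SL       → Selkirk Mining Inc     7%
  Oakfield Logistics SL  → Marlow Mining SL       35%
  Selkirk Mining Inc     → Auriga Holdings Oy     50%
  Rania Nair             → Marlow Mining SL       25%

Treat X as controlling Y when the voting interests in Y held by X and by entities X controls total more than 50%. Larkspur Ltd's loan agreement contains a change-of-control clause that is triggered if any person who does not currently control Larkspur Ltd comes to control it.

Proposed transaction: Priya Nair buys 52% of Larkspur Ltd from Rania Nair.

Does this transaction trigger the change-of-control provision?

The purchase adds only to Priya's holdings (Rania's stake shrinks), so Priya is the only person who could newly come to control Larkspur.
Priya holds 51% of Oakfield, so Priya controls Oakfield.
Priya and Oakfield together hold 40% + 35% = 75% of Marlow, so Priya controls Marlow.
Oakfield holds 57% of Tessera, so Priya controls Tessera.
Neither Priya nor any entity Priya controls holds any voting interest in Larkspur.
So before the transaction, Priya does not control Larkspur.
After the purchase, Priya holds 52% of Larkspur directly, and Rania's stake falls to 47%.
Priya holds 52% of Larkspur, so Priya controls Larkspur.
Priya did not control Larkspur before and does after, so the clause is triggered.

Yes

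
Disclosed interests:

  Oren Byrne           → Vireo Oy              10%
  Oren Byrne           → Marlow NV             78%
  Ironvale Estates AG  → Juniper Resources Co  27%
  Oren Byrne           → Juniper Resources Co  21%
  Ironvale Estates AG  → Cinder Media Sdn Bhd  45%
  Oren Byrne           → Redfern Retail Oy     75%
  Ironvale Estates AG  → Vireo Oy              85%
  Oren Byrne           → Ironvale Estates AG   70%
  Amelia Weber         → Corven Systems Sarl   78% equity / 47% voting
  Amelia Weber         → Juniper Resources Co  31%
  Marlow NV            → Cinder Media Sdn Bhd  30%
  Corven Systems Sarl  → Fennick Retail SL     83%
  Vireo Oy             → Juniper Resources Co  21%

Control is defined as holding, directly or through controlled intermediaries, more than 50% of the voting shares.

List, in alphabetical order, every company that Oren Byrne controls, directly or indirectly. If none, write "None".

Cinder Media Sdn Bhd, Ironvale Estates AG, Juniper Resources Co, Marlow NV, Redfern Retail Oy, Vireo Oy

Oren holds 70% of Ironvale, so Oren controls Ironvale.
Oren holds 75% of Redfern, so Oren controls Redfern.
Oren holds 78% of Marlow, so Oren controls Marlow.
Oren and Ironvale together hold 10% + 85% = 95% of Vireo, so Oren controls Vireo.
Marlow and Ironvale together hold 30% + 45% = 75% of Cinder, so Oren controls Cinder.
Ironvale and Oren and Vireo together hold 27% + 21% + 21% = 69% of Juniper, so Oren controls Juniper.
No other company's threshold is met.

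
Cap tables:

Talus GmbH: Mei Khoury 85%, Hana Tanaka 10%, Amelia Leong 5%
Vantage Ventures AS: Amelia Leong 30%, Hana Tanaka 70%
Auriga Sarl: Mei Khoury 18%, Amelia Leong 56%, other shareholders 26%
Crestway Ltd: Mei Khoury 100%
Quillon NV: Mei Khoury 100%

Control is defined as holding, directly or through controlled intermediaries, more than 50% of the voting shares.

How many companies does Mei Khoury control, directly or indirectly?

Mei holds 85% of Talus, so Mei controls Talus.
Mei holds 100% of Crestway, so Mei controls Crestway.
Mei holds 100% of Quillon, so Mei controls Quillon.
No other company's threshold is met.
Mei controls 3 companies.

3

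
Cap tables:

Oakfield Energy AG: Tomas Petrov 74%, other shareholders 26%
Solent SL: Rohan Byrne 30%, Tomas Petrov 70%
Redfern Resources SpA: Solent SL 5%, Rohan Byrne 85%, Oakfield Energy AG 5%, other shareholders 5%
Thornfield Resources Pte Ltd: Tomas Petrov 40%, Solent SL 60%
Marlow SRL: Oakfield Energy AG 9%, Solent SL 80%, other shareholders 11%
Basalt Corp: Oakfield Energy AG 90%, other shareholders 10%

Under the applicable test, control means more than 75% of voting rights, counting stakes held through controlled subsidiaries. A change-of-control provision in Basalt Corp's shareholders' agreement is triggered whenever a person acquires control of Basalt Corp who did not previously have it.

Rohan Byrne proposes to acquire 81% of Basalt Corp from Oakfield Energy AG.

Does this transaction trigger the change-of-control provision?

The purchase adds only to Rohan's holdings (Oakfield's stake shrinks), so Rohan is the only person who could newly come to control Basalt.
Rohan holds 85% of Redfern, so Rohan controls Redfern.
Neither Rohan nor any entity Rohan controls holds any voting interest in Basalt.
So before the transaction, Rohan does not control Basalt.
After the purchase, Rohan holds 81% of Basalt directly, and Oakfield's stake falls to 9%.
Rohan holds 81% of Basalt, so Rohan controls Basalt.
Rohan did not control Basalt before and does after, so the clause is triggered.

Yes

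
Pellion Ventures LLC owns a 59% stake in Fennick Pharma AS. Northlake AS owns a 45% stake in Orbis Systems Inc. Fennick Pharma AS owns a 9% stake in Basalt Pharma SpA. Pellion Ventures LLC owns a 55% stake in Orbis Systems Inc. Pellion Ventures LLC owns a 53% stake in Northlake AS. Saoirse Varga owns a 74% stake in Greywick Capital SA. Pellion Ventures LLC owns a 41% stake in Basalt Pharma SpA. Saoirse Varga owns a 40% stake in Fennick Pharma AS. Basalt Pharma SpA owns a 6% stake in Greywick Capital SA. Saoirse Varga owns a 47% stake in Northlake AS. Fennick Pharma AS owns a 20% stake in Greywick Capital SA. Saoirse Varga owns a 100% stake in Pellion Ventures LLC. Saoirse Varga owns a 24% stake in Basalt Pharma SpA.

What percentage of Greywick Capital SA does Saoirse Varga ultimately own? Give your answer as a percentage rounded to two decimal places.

Saoirse reaches Greywick along 7 paths.
Via Fennick: 40% × 20% = 8%.
Via Pellion → Fennick: 100% × 59% × 20% = 11.8%.
Direct stake: 74% = 74%.
Via Fennick → Basalt: 40% × 9% × 6% = 0.216%.
Via Pellion → Fennick → Basalt: 100% × 59% × 9% × 6% = 0.3186%.
Via Basalt: 24% × 6% = 1.44%.
Via Pellion → Basalt: 100% × 41% × 6% = 2.46%.
Total: 8% + 11.8% + 74% + 0.216% + 0.3186% + 1.44% + 2.46% = 98.2346%.
Rounded: 98.23%.

98.23%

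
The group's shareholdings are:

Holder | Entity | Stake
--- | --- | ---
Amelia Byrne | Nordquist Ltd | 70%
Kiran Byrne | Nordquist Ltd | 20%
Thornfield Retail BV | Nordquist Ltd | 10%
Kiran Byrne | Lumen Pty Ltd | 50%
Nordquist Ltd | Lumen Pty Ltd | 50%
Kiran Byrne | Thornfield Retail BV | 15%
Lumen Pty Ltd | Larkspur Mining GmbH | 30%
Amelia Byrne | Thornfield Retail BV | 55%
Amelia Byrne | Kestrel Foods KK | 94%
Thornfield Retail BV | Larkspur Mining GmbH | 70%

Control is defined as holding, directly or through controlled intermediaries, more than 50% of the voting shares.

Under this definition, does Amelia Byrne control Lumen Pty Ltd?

Amelia holds 55% of Thornfield, so Amelia controls Thornfield.
Amelia and Thornfield together hold 70% + 10% = 80% of Nordquist, so Amelia controls Nordquist.
Amelia holds 94% of Kestrel, so Amelia controls Kestrel.
Thornfield holds 70% of Larkspur, so Amelia controls Larkspur.
In Lumen, Amelia's side holds only 50%, not > 50%.
So Amelia does not control Lumen.

No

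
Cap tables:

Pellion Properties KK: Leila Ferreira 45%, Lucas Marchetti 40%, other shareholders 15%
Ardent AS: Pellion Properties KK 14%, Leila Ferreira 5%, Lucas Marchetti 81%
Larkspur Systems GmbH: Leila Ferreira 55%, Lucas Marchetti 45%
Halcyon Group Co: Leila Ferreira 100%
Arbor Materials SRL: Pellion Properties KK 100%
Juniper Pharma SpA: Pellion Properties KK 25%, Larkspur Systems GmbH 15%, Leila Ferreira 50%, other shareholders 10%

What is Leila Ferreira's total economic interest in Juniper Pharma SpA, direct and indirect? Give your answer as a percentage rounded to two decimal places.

Leila reaches Juniper along 3 paths.
Via Pellion: 45% × 25% = 11.25%.
Via Larkspur: 55% × 15% = 8.25%.
Direct stake: 50% = 50%.
Total: 11.25% + 8.25% + 50% = 69.5%.
Rounded: 69.50%.

69.50%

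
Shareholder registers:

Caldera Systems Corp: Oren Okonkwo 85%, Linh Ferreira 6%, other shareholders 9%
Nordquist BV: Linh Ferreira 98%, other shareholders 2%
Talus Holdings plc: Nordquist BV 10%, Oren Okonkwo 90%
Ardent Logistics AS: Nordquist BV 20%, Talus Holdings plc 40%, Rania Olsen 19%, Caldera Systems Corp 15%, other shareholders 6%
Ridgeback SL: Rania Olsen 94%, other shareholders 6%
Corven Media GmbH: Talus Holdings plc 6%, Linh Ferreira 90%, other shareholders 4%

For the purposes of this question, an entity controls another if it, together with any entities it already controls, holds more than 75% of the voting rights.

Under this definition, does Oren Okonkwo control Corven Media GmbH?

No

Oren holds 85% of Caldera, so Oren controls Caldera.
Oren holds 90% of Talus, so Oren controls Talus.
In Corven, Oren's side holds only 6%, not > 75%.
So Oren does not control Corven.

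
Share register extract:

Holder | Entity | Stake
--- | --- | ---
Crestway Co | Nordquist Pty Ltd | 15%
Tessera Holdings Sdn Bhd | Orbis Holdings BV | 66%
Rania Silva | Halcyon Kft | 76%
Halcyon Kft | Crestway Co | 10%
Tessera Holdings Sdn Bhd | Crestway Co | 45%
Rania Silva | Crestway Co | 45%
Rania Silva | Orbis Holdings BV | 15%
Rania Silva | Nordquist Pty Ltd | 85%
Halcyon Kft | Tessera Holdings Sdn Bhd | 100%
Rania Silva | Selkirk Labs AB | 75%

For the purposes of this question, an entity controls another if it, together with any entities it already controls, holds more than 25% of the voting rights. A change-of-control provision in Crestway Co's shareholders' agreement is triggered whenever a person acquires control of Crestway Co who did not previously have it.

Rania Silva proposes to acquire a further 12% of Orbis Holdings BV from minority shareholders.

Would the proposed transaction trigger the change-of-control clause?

No

The purchase changes only Rania's holdings, so Rania is the only person who could newly come to control Crestway.
Rania holds 76% of Halcyon, so Rania controls Halcyon.
Halcyon holds 100% of Tessera, so Rania controls Tessera.
Tessera and Rania and Halcyon together hold 45% + 45% + 10% = 100% of Crestway, so Rania controls Crestway.
So Rania already controls Crestway before the transaction.
After the purchase, Rania's direct stake in Orbis rises to 15% + 12% = 27%.
Rania controlled Crestway already, so this is not a new person acquiring control; every other person's position is unchanged or reduced.
No new person acquires control, so the clause is not triggered.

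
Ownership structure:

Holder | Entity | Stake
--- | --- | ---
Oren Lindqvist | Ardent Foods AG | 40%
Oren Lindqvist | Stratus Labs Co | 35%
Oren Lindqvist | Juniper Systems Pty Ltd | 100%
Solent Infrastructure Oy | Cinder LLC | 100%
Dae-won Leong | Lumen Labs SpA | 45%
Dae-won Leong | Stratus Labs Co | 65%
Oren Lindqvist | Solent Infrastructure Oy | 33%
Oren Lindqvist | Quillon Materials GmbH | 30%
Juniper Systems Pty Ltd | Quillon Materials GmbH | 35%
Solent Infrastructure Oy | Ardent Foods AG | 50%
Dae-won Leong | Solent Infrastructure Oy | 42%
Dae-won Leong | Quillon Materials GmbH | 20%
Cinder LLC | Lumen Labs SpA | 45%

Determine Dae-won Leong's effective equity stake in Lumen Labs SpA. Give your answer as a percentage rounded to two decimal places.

Dae-won reaches Lumen along 2 paths.
Direct stake: 45% = 45%.
Via Solent → Cinder: 42% × 100% × 45% = 18.9%.
Total: 45% + 18.9% = 63.9%.
Rounded: 63.90%.

63.90%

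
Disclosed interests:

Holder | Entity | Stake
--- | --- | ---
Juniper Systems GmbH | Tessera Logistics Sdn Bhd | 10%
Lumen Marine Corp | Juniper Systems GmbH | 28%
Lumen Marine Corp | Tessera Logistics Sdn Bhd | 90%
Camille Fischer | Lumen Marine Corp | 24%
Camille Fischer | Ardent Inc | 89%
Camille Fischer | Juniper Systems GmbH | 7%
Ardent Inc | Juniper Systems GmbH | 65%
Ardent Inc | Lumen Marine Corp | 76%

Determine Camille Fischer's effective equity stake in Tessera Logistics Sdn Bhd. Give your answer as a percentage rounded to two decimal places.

Camille reaches Tessera along 6 paths.
Via Ardent → Lumen → Juniper: 89% × 76% × 28% × 10% = 1.89392%.
Via Lumen → Juniper: 24% × 28% × 10% = 0.672%.
Via Ardent → Juniper: 89% × 65% × 10% = 5.785%.
Via Juniper: 7% × 10% = 0.7%.
Via Ardent → Lumen: 89% × 76% × 90% = 60.876%.
Via Lumen: 24% × 90% = 21.6%.
Total: 1.89392% + 0.672% + 5.785% + 0.7% + 60.876% + 21.6% = 91.52692%.
Rounded: 91.53%.

91.53%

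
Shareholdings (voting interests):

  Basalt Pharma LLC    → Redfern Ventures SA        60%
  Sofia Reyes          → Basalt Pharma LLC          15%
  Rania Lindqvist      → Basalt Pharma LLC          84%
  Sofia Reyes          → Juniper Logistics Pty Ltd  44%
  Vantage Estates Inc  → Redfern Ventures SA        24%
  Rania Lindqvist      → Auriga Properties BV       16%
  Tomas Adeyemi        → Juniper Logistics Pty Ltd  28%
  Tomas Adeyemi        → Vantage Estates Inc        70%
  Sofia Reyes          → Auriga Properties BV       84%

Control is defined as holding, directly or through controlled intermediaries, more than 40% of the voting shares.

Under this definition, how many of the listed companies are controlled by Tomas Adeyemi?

Tomas holds 70% of Vantage, so Tomas controls Vantage.
No other company's threshold is met.
Tomas controls 1 company.

1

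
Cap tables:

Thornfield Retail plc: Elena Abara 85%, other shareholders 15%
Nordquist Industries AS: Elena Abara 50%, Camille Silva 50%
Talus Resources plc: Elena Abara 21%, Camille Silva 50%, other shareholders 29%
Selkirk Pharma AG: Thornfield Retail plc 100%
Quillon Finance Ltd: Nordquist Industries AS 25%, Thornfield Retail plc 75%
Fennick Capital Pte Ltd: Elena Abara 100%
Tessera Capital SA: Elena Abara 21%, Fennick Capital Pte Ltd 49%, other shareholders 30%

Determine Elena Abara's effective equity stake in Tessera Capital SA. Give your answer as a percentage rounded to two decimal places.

Elena reaches Tessera along 2 paths.
Direct stake: 21% = 21%.
Via Fennick: 100% × 49% = 49%.
Total: 21% + 49% = 70%.
Rounded: 70.00%.

70.00%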